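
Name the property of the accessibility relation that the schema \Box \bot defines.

emptiness of R

□⊥ is valid iff no world has any successor (otherwise □⊥ fails at any world with one).
The converse is a direct semantic check.
So the correspondent is emptiness of R.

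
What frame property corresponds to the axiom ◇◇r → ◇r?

Equivalently (dual form): □r → □□r.
Suppose □r→□□r is valid. Take Rxy, Ryz and set V(r)={w : Rxw}. Then □r at x, so □□r at x, so □r at y, so r at z, i.e. Rxz.

Transitivity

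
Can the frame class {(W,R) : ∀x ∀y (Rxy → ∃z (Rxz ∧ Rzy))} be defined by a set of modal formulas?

Yes, by □□p → □p

The condition is density. A defining modal formula is □□p → □p.
Suppose □□p→□p is valid. Take Rxy and set V(p)={w : xR²w}. Then □□p at x, so □p at x, so p at y, i.e. ∃z(Rxz∧Rzy).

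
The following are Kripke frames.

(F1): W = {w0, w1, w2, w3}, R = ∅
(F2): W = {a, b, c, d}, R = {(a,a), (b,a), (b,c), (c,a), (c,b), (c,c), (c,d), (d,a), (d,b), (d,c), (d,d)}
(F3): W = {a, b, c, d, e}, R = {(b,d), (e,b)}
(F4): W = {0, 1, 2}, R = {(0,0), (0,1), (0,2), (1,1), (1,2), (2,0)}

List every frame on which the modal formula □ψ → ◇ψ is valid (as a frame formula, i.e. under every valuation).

(F2), (F4)

The schema corresponds to seriality: ∀x ∃y Rxy.
(F1): fails — world w0 has no successor.
(F2): ✓.
(F3): fails — world a has no successor.
(F4): ✓.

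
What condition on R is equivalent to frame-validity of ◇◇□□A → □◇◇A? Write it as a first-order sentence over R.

This is a Sahlqvist (Geach-type) schema ◇^2□^2A → □^1◇^2A.
Minimal-valuation argument: fix x; take any y with xR^2y and any z with xR^1z. Set V(A) to the set of worlds R-reachable from y in exactly 2 steps. Then □^2A holds at y, so the antecedent holds at x; validity forces ◇^2A at z, giving a w with zR^2w and yR^2w.
First-order correspondent: ∀x ∀y ∀z ((xR²y ∧ xRz) → ∃w (yR²w ∧ zR²w)).

∀x ∀y ∀z ((xR²y ∧ xRz) → ∃w (yR²w ∧ zR²w))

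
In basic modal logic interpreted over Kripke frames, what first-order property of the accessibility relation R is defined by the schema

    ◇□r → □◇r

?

Suppose ◇□r→□◇r is valid. Take Rxy, Rxz and set V(r)={w : Ryw}. Then □r at y so ◇□r at x, so □◇r at x, so ◇r at z, giving w with Rzw and Ryw.

Convergence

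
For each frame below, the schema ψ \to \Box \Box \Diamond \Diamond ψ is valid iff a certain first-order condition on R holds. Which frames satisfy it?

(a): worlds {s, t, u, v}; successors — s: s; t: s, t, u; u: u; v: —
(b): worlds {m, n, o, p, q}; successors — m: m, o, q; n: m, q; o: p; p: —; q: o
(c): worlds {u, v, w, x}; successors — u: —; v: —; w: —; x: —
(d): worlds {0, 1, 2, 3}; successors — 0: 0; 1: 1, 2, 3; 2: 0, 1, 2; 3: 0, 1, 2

Frame correspondent (Sahlqvist): \forall x \forall z (x R^2 z \to \exists w (x = w \wedge z R^2 w)) — i.e. a generalized confluence (Geach) condition.
(a): fails — tR²s but no w with t=w and sR²w.
(b): fails — mR²o but no w with m=w and oR²w.
(c): holds.
(d): fails — 1R²0 but no w with 1=w and 0R²w.

(c)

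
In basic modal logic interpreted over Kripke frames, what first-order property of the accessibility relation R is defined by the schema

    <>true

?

seriality: forall x exists y Rxy

◇⊤ holds at w iff w has a successor, so frame-validity of ◇⊤ is exactly seriality. Equivalently via □φ → ◇φ:
Suppose □φ→◇φ is valid. At any x set V(φ)=W. Then □φ at x, so ◇φ at x, so x has a successor.
Conversely, any frame satisfying forall x exists y Rxy validates the schema.
Frame condition: forall x exists y Rxy.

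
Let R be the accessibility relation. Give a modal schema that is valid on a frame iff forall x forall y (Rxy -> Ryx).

A defining formula is q → □◇q (the B axiom).

q → □◇q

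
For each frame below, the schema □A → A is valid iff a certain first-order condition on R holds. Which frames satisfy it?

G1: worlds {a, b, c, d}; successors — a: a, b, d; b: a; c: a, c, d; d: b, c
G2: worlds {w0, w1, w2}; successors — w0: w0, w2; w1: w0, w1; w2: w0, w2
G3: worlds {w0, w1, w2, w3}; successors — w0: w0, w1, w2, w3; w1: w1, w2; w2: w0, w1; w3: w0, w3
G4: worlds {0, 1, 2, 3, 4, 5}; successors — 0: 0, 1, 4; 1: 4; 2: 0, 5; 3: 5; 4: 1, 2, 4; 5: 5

Frame correspondent (Sahlqvist): ∀x Rxx — i.e. reflexivity.
G1: fails — world b does not see itself.
G2: ✓.
G3: fails — world w2 does not see itself.
G4: fails — world 1 does not see itself.

G2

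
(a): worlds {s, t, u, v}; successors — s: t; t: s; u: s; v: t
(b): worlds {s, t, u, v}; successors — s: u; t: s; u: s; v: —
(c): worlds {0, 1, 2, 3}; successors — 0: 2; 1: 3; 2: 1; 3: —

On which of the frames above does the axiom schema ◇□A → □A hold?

This is the axiom for the Euclidean property; its first-order frame correspondent is ∀x ∀y ∀z (Rxy ∧ Rxz → Ryz).
(a): fails — Rst and Rst but not Rtt.
(b): fails — Rsu and Rsu but not Ruu.
(c): fails — R02 and R02 but not R22.

none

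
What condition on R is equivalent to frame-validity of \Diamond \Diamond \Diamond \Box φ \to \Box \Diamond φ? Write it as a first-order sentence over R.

This is a Sahlqvist (Geach-type) schema ◇^3□^1φ → □^1◇^1φ.
Minimal-valuation argument: fix x; take any y with xR^3y and any z with xR^1z. Set V(φ) to the set of worlds R-reachable from y in exactly 1 step. Then □^1φ holds at y, so the antecedent holds at x; validity forces ◇^1φ at z, giving a w with zR^1w and yR^1w.
First-order correspondent: \forall x \forall y \forall z ((x R^3 y \wedge xRz) \to \exists w (yRw \wedge zRw)).

\forall x \forall y \forall z ((x R^3 y \wedge xRz) \to \exists w (yRw \wedge zRw))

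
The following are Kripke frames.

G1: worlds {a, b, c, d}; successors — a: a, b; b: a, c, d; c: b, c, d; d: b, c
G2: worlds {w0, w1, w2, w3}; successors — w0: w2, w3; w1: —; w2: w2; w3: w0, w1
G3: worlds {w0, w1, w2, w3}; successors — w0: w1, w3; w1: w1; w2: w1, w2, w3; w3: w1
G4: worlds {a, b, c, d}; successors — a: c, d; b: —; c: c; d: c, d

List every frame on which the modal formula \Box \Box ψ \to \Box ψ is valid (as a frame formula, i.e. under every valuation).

G1, G4

This is the axiom for density; its first-order frame correspondent is \forall x \forall y (Rxy \to \exists z (Rxz \wedge Rzy)).
G1: satisfies the condition.
G2: fails — Rw3w1 but no z with Rw3z and Rzw1.
G3: fails — Rw0w3 but no z with Rw0z and Rzw3.
G4: satisfies the condition.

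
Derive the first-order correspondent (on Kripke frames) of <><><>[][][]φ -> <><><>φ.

This is a Sahlqvist (Geach-type) schema ◇^3□^3φ → □^0◇^3φ.
First-order correspondent: forall x forall y (x R^3 y -> exists w (y R^3 w & x R^3 w)).

forall x forall y (x R^3 y -> exists w (y R^3 w & x R^3 w))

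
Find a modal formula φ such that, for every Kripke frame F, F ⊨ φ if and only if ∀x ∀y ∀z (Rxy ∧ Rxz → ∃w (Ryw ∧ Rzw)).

◇□p → □◇p

A defining formula is ◇□p → □◇p (the .2 axiom).
Suppose ◇□p→□◇p is valid. Take Rxy, Rxz and set V(p)={w : Ryw}. Then □p at y so ◇□p at x, so □◇p at x, so ◇p at z, giving w with Rzw and Ryw.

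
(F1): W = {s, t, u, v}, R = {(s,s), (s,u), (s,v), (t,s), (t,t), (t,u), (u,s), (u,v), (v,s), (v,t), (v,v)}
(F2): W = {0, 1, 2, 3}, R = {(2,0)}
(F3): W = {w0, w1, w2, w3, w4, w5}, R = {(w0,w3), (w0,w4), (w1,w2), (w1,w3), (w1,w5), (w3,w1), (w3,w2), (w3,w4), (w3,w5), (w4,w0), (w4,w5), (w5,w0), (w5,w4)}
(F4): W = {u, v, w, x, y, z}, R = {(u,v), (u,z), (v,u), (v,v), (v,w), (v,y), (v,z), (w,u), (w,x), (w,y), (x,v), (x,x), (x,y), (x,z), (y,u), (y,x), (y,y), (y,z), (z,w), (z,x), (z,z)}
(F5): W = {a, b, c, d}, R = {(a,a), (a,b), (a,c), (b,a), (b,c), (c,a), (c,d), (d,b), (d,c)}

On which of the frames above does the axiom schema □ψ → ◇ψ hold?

This is the axiom for seriality; its first-order frame correspondent is ∀x ∃y Rxy.
(F1): ✓.
(F2): fails — world 0 has no successor.
(F3): fails — world w2 has no successor.
(F4): ✓.
(F5): ✓.
Valid on: (F1), (F4), (F5).

(F1), (F4), (F5)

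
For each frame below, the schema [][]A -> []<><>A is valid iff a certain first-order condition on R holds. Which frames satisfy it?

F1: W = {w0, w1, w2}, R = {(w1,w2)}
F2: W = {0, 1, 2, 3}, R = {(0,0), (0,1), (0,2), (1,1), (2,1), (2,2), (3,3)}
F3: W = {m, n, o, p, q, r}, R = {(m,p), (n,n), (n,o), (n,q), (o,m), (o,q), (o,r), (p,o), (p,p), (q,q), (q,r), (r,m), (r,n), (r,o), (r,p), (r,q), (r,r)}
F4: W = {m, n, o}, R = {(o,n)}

F2, F3

The schema corresponds to a generalized confluence (Geach) condition: forall x forall z (xRz -> exists w (x R^2 w & z R^2 w)).
F1: fails — w1Rw2 but no w with w1R²w and w2R²w.
F2: holds.
F3: holds.
F4: fails — oRn but no w with oR²w and nR²w.
Valid on: F2, F3.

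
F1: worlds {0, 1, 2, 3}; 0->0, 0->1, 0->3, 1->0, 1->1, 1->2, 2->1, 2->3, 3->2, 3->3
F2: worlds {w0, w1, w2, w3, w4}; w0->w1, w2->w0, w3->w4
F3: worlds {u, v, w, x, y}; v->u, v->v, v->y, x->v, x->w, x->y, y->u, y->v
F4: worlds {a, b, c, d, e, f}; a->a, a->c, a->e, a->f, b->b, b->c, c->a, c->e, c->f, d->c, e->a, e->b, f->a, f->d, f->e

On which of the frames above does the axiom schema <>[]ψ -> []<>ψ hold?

The schema corresponds to convergence: forall x forall y forall z (Rxy & Rxz -> exists w (Ryw & Rzw)).
F1: satisfies the condition.
F2: fails — Rw0w1 and Rw0w1 but w1 and w1 have no common successor.
F3: fails — Rvv and Rvu but v and u have no common successor.
F4: fails — Rbc and Rbb but c and b have no common successor.
Valid on: F1.

F1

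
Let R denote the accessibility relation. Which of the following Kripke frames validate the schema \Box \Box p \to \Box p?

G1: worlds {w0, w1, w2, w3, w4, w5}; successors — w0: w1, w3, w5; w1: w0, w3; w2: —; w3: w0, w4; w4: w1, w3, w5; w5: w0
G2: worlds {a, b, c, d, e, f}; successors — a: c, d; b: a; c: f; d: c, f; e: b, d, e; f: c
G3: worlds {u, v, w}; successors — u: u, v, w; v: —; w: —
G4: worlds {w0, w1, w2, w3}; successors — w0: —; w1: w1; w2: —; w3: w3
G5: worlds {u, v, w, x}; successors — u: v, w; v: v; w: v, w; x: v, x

This is the axiom for density; its first-order frame correspondent is \forall x \forall y (Rxy \to \exists z (Rxz \wedge Rzy)).
G1: fails — Rw3w0 but no z with Rw3z and Rzw0.
G2: fails — Rcf but no z with Rcz and Rzf.
G3: holds.
G4: holds.
G5: holds.

G3, G4, G5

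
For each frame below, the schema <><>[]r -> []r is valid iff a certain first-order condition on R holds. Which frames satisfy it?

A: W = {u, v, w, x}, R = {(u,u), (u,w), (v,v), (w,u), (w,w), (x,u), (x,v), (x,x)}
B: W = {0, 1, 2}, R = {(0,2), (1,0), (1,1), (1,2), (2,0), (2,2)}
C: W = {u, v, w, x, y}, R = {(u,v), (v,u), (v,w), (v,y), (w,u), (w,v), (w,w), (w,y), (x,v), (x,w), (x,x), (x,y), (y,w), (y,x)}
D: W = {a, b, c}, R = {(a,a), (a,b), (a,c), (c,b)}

The schema corresponds to a generalized confluence (Geach) condition: forall x forall y forall z ((x R^2 y & xRz) -> exists w (yRw & z = w)).
A: fails — xR²u, xRv but no t with uRt and v=t.
B: fails — 1R²0, 1R0 but no w with 0Rw and 0=w.
C: fails — uR²y, uRv but no t with yRt and v=t.
D: fails — aR²b, aRa but no w with bRw and a=w.
Valid on no frame.

none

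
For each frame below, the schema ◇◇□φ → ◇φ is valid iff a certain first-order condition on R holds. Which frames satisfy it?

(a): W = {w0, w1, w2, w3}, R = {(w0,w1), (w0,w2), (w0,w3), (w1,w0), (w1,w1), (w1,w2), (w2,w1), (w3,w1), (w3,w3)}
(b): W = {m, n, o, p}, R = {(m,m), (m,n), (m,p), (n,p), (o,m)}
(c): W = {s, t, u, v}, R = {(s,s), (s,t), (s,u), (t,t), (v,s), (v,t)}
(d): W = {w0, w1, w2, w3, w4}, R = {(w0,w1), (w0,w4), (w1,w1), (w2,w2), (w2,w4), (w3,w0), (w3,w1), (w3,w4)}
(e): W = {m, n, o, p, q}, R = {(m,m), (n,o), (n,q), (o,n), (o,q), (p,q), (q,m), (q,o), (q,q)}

This is the axiom for a generalized confluence (Geach) condition; its first-order frame correspondent is ∀x ∀y (xR²y → ∃w (yRw ∧ xRw)).
(a): ✓.
(b): fails — mR²p but no w with pRw and mRw.
(c): fails — sR²u but no w with uRw and sRw.
(d): fails — w2R²w4 but no w with w4Rw and w2Rw.
(e): fails — nR²m but no w with mRw and nRw.
Valid on: (a).

(a)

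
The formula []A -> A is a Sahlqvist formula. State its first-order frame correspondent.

Reflexivity

This is the T axiom.
It corresponds to reflexivity: forall x Rxx.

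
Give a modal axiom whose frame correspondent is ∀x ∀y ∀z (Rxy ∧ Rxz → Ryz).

The condition is the Euclidean property. The 5 schema ◇r → □◇r defines it.

◇r → □◇r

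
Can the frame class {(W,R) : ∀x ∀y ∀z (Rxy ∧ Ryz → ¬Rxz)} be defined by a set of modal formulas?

Any modally definable frame class is closed under surjective bounded morphisms.
The 7-cycle (worlds w0,w1,w2,w3,w4,w5,w6 with w0→w1→w2→w3→w4→w5→w6→w0) is intransitive. Mapping every world to a single reflexive point • is a surjective bounded morphism; the reflexive point is not intransitive (R••∧R•• but R••).
Hence intransitivity is not modally definable.

No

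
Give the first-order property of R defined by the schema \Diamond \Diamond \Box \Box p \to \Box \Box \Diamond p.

\forall x \forall y \forall z ((x R^2 y \wedge x R^2 z) \to \exists w (y R^2 w \wedge zRw))

This is a Sahlqvist (Geach-type) schema ◇^2□^2p → □^2◇^1p.
Minimal-valuation argument: fix x; take any y with xR^2y and any z with xR^2z. Set V(p) to the set of worlds R-reachable from y in exactly 2 steps. Then □^2p holds at y, so the antecedent holds at x; validity forces ◇^1p at z, giving a w with zR^1w and yR^2w.
First-order correspondent: \forall x \forall y \forall z ((x R^2 y \wedge x R^2 z) \to \exists w (y R^2 w \wedge zRw)).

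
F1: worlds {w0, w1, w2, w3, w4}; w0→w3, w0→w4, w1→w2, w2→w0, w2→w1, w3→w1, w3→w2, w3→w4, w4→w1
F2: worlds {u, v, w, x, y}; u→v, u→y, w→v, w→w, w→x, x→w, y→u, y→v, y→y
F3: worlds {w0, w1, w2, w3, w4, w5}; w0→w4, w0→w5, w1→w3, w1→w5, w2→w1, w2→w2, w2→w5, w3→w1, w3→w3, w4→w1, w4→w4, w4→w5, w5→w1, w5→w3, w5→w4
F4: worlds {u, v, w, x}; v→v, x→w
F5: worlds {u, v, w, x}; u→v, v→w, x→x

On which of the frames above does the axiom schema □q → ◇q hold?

F1, F3

Frame correspondent (Sahlqvist): ∀x ∃y Rxy — i.e. seriality.
F1: ✓.
F2: fails — world v has no successor.
F3: ✓.
F4: fails — world u has no successor.
F5: fails — world w has no successor.
Valid on: F1, F3.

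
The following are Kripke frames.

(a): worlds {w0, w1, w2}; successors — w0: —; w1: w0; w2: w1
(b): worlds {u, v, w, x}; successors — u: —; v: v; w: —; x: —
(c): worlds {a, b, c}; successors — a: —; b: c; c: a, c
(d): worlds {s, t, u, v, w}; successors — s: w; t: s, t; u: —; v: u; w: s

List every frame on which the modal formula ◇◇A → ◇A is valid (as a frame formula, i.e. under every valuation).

This is the axiom for transitivity; its first-order frame correspondent is ∀x ∀y ∀z (Rxy ∧ Ryz → Rxz).
(a): fails — Rw2w1 and Rw1w0 but not Rw2w0.
(b): condition met.
(c): fails — Rbc and Rca but not Rba.
(d): fails — Rts and Rsw but not Rtw.

(b)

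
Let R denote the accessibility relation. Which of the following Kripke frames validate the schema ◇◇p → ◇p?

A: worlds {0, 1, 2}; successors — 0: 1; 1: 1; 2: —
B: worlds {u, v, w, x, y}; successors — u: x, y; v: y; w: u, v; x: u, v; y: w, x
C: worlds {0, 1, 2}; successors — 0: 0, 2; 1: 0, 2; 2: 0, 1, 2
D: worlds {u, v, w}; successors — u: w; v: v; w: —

A, D

The schema corresponds to transitivity: ∀x ∀y ∀z (Rxy ∧ Ryz → Rxz).
A: ✓.
B: fails — Ryx and Rxu but not Ryu.
C: fails — R02 and R21 but not R01.
D: ✓.
Valid on: A, D.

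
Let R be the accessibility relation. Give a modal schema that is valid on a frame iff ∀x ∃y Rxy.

A defining formula is □p → ◇p (the D axiom).
Suppose □p→◇p is valid. At any x set V(p)=W. Then □p at x, so ◇p at x, so x has a successor.

□p → ◇p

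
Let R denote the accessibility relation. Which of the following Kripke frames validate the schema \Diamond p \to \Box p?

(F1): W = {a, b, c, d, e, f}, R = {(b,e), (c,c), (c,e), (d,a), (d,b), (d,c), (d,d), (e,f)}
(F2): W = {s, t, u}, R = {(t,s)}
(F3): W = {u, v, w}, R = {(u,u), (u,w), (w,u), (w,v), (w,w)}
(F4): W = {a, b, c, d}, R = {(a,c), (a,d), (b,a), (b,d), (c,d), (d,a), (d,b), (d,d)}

(F2)

Frame correspondent (Sahlqvist): \forall x \forall y \forall z (Rxy \wedge Rxz \to y = z) — i.e. partial functionality.
(F1): fails — c sees both c and e.
(F2): ✓.
(F3): fails — u sees both u and w.
(F4): fails — a sees both c and d.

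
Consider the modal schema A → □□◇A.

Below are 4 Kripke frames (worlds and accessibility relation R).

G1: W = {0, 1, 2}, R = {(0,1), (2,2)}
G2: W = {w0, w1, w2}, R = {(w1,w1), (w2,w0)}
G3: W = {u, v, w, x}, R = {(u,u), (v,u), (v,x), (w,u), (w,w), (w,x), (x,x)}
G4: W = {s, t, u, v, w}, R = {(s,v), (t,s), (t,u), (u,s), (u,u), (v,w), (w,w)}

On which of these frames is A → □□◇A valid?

Frame correspondent (Sahlqvist): ∀x ∀z (xR²z → ∃w (x = w ∧ zRw)) — i.e. a generalized confluence (Geach) condition.
G1: holds.
G2: holds.
G3: fails — vR²u but no t with v=t and uRt.
G4: fails — sR²w but no w* with s=w* and wRw*.

G1, G2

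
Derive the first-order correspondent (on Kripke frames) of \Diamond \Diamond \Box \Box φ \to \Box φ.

\forall x \forall y \forall z ((x R^2 y \wedge xRz) \to \exists w (y R^2 w \wedge z = w))

This is a Sahlqvist (Geach-type) schema ◇^2□^2φ → □^1◇^0φ.
Minimal-valuation argument: fix x; take any y with xR^2y and any z with xR^1z. Set V(φ) to the set of worlds R-reachable from y in exactly 2 steps. Then □^2φ holds at y, so the antecedent holds at x; validity forces ◇^0φ at z, giving a w with zR^0w and yR^2w.
First-order correspondent: \forall x \forall y \forall z ((x R^2 y \wedge xRz) \to \exists w (y R^2 w \wedge z = w)).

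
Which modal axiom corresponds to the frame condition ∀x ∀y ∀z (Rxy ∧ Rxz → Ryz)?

◇r → □◇r

A defining formula is ◇r → □◇r (the 5 axiom).
Suppose ◇r→□◇r is valid. Take Rxy, Rxz and set V(r)={y}. Then ◇r at x, so □◇r at x, so ◇r at z, so some w with Rzw has r; w=y, i.e. Rzy. By symmetry of the argument, Ryz.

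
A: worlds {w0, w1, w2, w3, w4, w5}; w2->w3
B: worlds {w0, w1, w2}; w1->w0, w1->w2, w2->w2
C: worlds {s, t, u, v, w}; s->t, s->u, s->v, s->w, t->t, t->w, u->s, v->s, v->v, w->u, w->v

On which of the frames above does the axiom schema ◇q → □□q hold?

This is the axiom for a generalized confluence (Geach) condition; its first-order frame correspondent is ∀x ∀y ∀z ((xRy ∧ xR²z) → ∃w (y = w ∧ z = w)).
A: condition met.
B: fails — w1Rw0, w1R²w2 but w0 ≠ w2.
C: fails — sRt, sR²s but t ≠ s.

A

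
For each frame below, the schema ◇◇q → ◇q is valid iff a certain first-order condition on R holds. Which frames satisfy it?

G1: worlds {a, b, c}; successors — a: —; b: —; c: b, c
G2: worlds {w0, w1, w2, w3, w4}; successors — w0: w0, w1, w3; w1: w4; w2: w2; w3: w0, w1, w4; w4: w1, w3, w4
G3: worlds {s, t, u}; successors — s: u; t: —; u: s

Frame correspondent (Sahlqvist): ∀x ∀y ∀z (Rxy ∧ Ryz → Rxz) — i.e. transitivity.
G1: satisfies the condition.
G2: fails — Rw3w0 and Rw0w3 but not Rw3w3.
G3: fails — Rsu and Rus but not Rss.

G1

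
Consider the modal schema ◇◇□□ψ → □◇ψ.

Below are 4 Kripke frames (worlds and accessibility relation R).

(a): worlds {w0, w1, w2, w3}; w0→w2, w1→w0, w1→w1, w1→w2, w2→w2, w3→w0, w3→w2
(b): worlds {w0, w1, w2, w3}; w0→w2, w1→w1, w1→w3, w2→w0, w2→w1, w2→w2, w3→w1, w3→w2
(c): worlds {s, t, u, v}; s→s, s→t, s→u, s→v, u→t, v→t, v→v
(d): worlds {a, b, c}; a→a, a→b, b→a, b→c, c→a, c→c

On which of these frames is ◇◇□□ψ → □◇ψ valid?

(a), (b), (d)

This is the axiom for a generalized confluence (Geach) condition; its first-order frame correspondent is ∀x ∀y ∀z ((xR²y ∧ xRz) → ∃w (yR²w ∧ zRw)).
(a): holds.
(b): holds.
(c): fails — sR²s, sRt but no w with sR²w and tRw.
(d): holds.
Valid on: (a), (b), (d).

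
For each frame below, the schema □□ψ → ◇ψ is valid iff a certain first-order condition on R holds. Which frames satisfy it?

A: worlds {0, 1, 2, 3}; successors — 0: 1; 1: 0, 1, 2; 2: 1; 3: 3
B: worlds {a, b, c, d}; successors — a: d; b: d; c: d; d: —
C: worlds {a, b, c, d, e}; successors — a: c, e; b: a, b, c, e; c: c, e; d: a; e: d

A

Frame correspondent (Sahlqvist): ∀x ∃w (xR²w ∧ xRw) — i.e. a generalized confluence (Geach) condition.
A: ✓.
B: fails — at a but no w with aR²w and aRw.
C: fails — at d but no w with dR²w and dRw.
Valid on: A.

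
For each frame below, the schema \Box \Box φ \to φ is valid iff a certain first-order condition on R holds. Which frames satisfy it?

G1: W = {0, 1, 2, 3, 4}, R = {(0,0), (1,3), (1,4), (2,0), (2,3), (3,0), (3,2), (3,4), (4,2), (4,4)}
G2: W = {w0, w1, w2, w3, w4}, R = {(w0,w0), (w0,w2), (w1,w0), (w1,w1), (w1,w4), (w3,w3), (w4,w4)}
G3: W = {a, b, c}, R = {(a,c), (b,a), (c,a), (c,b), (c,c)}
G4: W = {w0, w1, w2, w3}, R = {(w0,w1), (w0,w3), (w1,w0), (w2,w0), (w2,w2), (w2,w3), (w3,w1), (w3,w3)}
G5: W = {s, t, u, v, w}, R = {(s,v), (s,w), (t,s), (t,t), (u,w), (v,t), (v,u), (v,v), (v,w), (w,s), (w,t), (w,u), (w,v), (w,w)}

This is the axiom for a generalized confluence (Geach) condition; its first-order frame correspondent is \forall x \exists w (x R^2 w \wedge x = w).
G1: fails — at 1 but no w with 1R²w and 1=w.
G2: fails — at w2 but no w with w2R²w and w2=w.
G3: fails — at b but no w with bR²w and b=w.
G4: condition met.
G5: condition met.
Valid on: G4, G5.

G4, G5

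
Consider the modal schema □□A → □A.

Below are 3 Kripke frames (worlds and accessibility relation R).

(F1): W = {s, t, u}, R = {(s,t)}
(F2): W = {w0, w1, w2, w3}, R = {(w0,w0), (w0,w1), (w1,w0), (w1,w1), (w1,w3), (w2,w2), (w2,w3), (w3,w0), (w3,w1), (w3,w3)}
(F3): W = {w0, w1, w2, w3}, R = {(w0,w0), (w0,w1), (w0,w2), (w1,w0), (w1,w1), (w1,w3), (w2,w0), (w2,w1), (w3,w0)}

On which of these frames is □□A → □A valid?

(F2), (F3)

Frame correspondent (Sahlqvist): ∀x ∀y (Rxy → ∃z (Rxz ∧ Rzy)) — i.e. density.
(F1): fails — Rst but no z with Rsz and Rzt.
(F2): holds.
(F3): holds.
Valid on: (F2), (F3).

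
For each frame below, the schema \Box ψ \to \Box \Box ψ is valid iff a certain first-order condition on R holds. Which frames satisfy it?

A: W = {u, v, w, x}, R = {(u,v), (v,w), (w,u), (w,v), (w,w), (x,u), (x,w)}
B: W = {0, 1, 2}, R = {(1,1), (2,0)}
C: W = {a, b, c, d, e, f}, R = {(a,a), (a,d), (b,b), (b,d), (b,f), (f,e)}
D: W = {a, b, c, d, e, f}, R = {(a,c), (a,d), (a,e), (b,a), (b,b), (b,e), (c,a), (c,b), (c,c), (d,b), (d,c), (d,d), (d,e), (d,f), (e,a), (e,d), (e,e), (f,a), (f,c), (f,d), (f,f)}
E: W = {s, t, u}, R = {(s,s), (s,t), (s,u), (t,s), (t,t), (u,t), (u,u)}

Frame correspondent (Sahlqvist): \forall x \forall y \forall z (Rxy \wedge Ryz \to Rxz) — i.e. transitivity.
A: fails — Ruv and Rvw but not Ruw.
B: holds.
C: fails — Rbf and Rfe but not Rbe.
D: fails — Rdf and Rfa but not Rda.
E: fails — Rut and Rts but not Rus.
Valid on: B.

B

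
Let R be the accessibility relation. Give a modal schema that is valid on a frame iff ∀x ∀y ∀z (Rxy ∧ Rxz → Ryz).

A defining formula is ◇p → □◇p (the 5 axiom).
Suppose ◇p→□◇p is valid. Take Rxy, Rxz and set V(p)={y}. Then ◇p at x, so □◇p at x, so ◇p at z, so some w with Rzw has p; w=y, i.e. Rzy. By symmetry of the argument, Ryz.

◇p → □◇p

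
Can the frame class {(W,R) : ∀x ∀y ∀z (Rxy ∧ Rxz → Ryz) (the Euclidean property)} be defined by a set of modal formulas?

Yes — defined by ◇r → □◇r

Yes: it is the Euclidean property, defined by the 5 schema ◇r → □◇r.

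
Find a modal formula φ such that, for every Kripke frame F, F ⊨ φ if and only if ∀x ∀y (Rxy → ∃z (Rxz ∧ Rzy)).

This is density; the standard corresponding axiom is C4: □□p → □p.
Suppose □□p→□p is valid. Take Rxy and set V(p)={w : xR²w}. Then □□p at x, so □p at x, so p at y, i.e. ∃z(Rxz∧Rzy).

□□p → □p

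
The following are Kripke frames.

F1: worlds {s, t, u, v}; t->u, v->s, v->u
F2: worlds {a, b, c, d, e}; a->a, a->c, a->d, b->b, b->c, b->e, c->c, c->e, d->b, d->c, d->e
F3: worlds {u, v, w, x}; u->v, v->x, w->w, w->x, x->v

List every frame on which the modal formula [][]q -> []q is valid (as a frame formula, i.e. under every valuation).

The schema corresponds to density: forall x forall y (Rxy -> exists z (Rxz & Rzy)).
F1: fails — Rtu but no z with Rtz and Rzu.
F2: holds.
F3: fails — Ruv but no z with Ruz and Rzv.
Valid on: F2.

F2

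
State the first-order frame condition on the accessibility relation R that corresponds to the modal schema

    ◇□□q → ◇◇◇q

This is a Sahlqvist (Geach-type) schema ◇^1□^2q → □^0◇^3q.
Minimal-valuation argument: fix x; take any y with xR^1y and any z with xR^0z. Set V(q) to the set of worlds R-reachable from y in exactly 2 steps. Then □^2q holds at y, so the antecedent holds at x; validity forces ◇^3q at z, giving a w with zR^3w and yR^2w.
First-order correspondent: ∀x ∀y (xRy → ∃w (yR²w ∧ xR³w)).

∀x ∀y (xRy → ∃w (yR²w ∧ xR³w))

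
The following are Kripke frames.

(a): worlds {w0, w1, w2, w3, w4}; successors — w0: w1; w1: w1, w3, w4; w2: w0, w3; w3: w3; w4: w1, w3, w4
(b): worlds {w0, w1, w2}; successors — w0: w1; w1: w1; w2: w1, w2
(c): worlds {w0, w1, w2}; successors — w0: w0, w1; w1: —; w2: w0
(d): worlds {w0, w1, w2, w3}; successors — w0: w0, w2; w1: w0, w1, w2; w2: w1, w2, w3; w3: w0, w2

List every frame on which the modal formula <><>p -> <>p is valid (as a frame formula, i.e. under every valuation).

This is the axiom for transitivity; its first-order frame correspondent is forall x forall y forall z (Rxy & Ryz -> Rxz).
(a): fails — Rw0w1 and Rw1w3 but not Rw0w3.
(b): holds.
(c): fails — Rw2w0 and Rw0w1 but not Rw2w1.
(d): fails — Rw1w2 and Rw2w3 but not Rw1w3.
Valid on: (b).

(b)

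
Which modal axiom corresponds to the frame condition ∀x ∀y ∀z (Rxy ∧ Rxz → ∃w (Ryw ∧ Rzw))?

◇□q → □◇q

A defining formula is ◇□q → □◇q (the .2 axiom).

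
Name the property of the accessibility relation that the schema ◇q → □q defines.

Partial functionality

This schema is the CD axiom.
Its frame correspondent is partial functionality — ∀x ∀y ∀z (Rxy ∧ Rxz → y = z).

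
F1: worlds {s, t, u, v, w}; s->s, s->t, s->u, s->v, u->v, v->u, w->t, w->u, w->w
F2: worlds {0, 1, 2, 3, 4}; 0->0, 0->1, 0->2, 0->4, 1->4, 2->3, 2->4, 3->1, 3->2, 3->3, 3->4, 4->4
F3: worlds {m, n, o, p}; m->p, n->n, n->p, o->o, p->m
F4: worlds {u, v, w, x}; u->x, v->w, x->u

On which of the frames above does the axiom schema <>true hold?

The schema corresponds to seriality: forall x exists y Rxy.
F1: fails — world t has no successor.
F2: holds.
F3: holds.
F4: fails — world w has no successor.
Valid on: F2, F3.

F2, F3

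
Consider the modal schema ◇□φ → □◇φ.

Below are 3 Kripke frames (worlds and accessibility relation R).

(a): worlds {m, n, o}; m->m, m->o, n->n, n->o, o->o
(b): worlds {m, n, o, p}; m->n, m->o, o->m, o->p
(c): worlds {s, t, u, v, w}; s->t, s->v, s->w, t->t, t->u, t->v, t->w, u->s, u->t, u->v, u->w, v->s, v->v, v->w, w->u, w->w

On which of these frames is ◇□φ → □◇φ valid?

The schema corresponds to convergence: ∀x ∀y ∀z (Rxy ∧ Rxz → ∃w (Ryw ∧ Rzw)).
(a): ✓.
(b): fails — Rmo and Rmn but o and n have no common successor.
(c): ✓.

(a), (c)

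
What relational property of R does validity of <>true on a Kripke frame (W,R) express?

◇⊤ holds at w iff w has a successor, so frame-validity of ◇⊤ is exactly seriality. Equivalently via □r → ◇r:
Suppose □r→◇r is valid. At any x set V(r)=W. Then □r at x, so ◇r at x, so x has a successor.

seriality: forall x exists y Rxy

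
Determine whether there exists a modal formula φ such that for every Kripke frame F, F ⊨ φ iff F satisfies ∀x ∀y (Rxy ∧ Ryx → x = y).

Not modally definable

Modal frame validity is preserved under surjective bounded morphisms.
The 4-cycle (worlds a,b,c,d with a→b→c→d→a) is antisymmetric. Sending even-indexed worlds to • and odd-indexed worlds to ∘ is a surjective bounded morphism onto the two-world frame with •↔∘, which is not antisymmetric.
Hence antisymmetry is not modally definable.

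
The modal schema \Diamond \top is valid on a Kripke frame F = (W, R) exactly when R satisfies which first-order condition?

◇⊤ holds at w iff w has a successor, so frame-validity of ◇⊤ is exactly seriality. Equivalently via □A → ◇A:
Suppose □A→◇A is valid. At any x set V(A)=W. Then □A at x, so ◇A at x, so x has a successor.

seriality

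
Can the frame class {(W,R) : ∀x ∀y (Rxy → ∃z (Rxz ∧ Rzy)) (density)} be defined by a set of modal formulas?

This is a Sahlqvist condition; the C4 axiom □□q → □q defines it.

Definable; □□q → □q defines it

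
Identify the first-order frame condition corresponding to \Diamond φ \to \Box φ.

partial functionality: \forall x \forall y \forall z (Rxy \wedge Rxz \to y = z)

Suppose ◇φ→□φ is valid. Take Rxy, Rxz and set V(φ)={y}. Then ◇φ at x, so □φ at x, so φ at z, i.e. z=y.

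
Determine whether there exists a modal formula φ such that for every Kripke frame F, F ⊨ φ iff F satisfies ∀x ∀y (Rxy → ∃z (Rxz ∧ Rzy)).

Definable; □□q → □q defines it

This is a Sahlqvist condition; the C4 axiom □□q → □q defines it.
Suppose □□q→□q is valid. Take Rxy and set V(q)={w : xR²w}. Then □□q at x, so □q at x, so q at y, i.e. ∃z(Rxz∧Rzy).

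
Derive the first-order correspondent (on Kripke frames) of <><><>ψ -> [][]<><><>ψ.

forall x forall y forall z ((x R^3 y & x R^2 z) -> exists w (y = w & z R^3 w))

This is a Sahlqvist (Geach-type) schema ◇^3□^0ψ → □^2◇^3ψ.
First-order correspondent: forall x forall y forall z ((x R^3 y & x R^2 z) -> exists w (y = w & z R^3 w)).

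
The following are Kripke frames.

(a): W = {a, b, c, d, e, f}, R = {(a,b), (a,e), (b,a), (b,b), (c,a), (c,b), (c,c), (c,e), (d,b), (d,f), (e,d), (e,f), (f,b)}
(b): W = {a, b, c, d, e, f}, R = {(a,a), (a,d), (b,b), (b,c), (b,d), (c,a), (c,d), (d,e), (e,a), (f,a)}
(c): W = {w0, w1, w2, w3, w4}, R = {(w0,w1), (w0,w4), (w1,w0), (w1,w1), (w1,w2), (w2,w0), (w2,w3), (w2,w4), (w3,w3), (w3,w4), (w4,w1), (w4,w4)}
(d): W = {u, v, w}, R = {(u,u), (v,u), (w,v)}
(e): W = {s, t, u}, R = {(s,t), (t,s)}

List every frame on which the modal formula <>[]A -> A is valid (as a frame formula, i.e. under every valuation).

This is the axiom for symmetry; its first-order frame correspondent is forall x forall y (Rxy -> Ryx).
(a): fails — Rdf but not Rfd.
(b): fails — Rbc but not Rcb.
(c): fails — Rw1w2 but not Rw2w1.
(d): fails — Rvu but not Ruv.
(e): condition met.

(e)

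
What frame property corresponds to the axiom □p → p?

Suppose □p→p is valid. At any x set V(p)={w : Rxw}. Then □p holds at x, so p holds at x, i.e. Rxx.
Conversely, on a frame with reflexivity the schema holds at every world under every valuation.
So the correspondent is reflexivity.

reflexivity: ∀x Rxx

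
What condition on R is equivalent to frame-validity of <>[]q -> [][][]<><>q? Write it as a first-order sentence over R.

forall x forall y forall z ((xRy & x R^3 z) -> exists w (yRw & z R^2 w))

This is a Sahlqvist (Geach-type) schema ◇^1□^1q → □^3◇^2q.
Minimal-valuation argument: fix x; take any y with xR^1y and any z with xR^3z. Set V(q) to the set of worlds R-reachable from y in exactly 1 step. Then □^1q holds at y, so the antecedent holds at x; validity forces ◇^2q at z, giving a w with zR^2w and yR^1w.
First-order correspondent: forall x forall y forall z ((xRy & x R^3 z) -> exists w (yRw & z R^2 w)).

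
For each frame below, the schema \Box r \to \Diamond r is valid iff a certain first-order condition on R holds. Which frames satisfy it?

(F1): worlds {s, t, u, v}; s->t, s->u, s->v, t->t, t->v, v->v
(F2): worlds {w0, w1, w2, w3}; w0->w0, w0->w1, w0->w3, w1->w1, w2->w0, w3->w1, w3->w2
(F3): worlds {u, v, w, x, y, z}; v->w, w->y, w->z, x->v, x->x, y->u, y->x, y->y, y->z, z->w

Frame correspondent (Sahlqvist): \forall x \exists y Rxy — i.e. seriality.
(F1): fails — world u has no successor.
(F2): satisfies the condition.
(F3): fails — world u has no successor.

(F2)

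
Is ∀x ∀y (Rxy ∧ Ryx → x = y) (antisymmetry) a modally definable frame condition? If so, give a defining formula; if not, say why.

Modal frame validity is preserved under surjective bounded morphisms.
The 6-cycle (worlds a,b,c,d,e,f with a→b→c→d→e→f→a) is antisymmetric. Sending even-indexed worlds to a and odd-indexed worlds to b is a surjective bounded morphism onto the two-world frame with a↔b, which is not antisymmetric.
So no modal formula (or set of formulas) defines exactly the antisymmetric frames.

No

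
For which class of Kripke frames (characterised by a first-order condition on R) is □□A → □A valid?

Suppose □□A→□A is valid. Take Rxy and set V(A)={w : xR²w}. Then □□A at x, so □A at x, so A at y, i.e. ∃z(Rxz∧Rzy).
Conversely, on a frame with density the schema holds at every world under every valuation.
So the correspondent is density.

density: ∀x ∀y (Rxy → ∃z (Rxz ∧ Rzy))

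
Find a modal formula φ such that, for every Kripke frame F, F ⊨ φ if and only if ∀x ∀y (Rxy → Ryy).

□(□s → s)

The condition is shift-reflexivity. The T□ schema □(□s → s) defines it.
Suppose □(□s→s) is valid. Take Rxy and set V(s)={w : Ryw}. Then at y, □s holds; since □(□s→s) at x, □s→s at y, so s at y, i.e. Ryy.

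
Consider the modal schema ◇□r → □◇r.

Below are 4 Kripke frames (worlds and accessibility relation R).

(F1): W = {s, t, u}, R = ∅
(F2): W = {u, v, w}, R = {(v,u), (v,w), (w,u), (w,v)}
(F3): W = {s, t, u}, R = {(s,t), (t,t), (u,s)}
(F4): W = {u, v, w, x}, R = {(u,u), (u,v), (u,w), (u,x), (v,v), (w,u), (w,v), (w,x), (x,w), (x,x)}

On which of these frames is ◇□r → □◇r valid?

(F1), (F3)

This is the axiom for convergence; its first-order frame correspondent is ∀x ∀y ∀z (Rxy ∧ Rxz → ∃w (Ryw ∧ Rzw)).
(F1): condition met.
(F2): fails — Rvu and Rvu but u and u have no common successor.
(F3): condition met.
(F4): fails — Ruv and Rux but v and x have no common successor.
Valid on: (F1), (F3).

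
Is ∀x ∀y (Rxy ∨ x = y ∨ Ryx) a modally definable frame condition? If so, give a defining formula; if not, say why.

If a class were modally definable it would be closed under disjoint unions (Goldblatt–Thomason).
Take 3 disjoint single-world reflexive frames: each is trivially connected, but their disjoint union has 3 worlds with no edge between distinct components, so it is not connected.
So no modal formula (or set of formulas) defines exactly the connected frames.

No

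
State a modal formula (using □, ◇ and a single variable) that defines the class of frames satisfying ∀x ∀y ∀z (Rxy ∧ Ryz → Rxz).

The condition is transitivity. The 4 schema □s → □□s defines it.
Suppose □s→□□s is valid. Take Rxy, Ryz and set V(s)={w : Rxw}. Then □s at x, so □□s at x, so □s at y, so s at z, i.e. Rxz.

□s → □□s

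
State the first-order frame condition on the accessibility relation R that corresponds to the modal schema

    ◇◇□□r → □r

∀x ∀y ∀z ((xR²y ∧ xRz) → ∃w (yR²w ∧ z = w))

This is a Sahlqvist (Geach-type) schema ◇^2□^2r → □^1◇^0r.
First-order correspondent: ∀x ∀y ∀z ((xR²y ∧ xRz) → ∃w (yR²w ∧ z = w)).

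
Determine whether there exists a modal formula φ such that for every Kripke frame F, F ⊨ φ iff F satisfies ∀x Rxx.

Yes — defined by □q → q

Yes: it is reflexivity, defined by the T schema □q → q.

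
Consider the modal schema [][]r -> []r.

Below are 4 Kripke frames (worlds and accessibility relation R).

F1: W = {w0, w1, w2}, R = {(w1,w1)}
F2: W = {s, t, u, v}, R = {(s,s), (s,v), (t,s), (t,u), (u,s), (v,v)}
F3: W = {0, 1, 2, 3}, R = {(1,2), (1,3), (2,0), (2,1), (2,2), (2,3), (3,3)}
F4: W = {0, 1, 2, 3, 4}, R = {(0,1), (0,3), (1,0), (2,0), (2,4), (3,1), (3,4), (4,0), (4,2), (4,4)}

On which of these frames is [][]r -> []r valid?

This is the axiom for density; its first-order frame correspondent is forall x forall y (Rxy -> exists z (Rxz & Rzy)).
F1: satisfies the condition.
F2: fails — Rtu but no z with Rtz and Rzu.
F3: satisfies the condition.
F4: fails — R10 but no z with R1z and Rz0.
Valid on: F1, F3.

F1, F3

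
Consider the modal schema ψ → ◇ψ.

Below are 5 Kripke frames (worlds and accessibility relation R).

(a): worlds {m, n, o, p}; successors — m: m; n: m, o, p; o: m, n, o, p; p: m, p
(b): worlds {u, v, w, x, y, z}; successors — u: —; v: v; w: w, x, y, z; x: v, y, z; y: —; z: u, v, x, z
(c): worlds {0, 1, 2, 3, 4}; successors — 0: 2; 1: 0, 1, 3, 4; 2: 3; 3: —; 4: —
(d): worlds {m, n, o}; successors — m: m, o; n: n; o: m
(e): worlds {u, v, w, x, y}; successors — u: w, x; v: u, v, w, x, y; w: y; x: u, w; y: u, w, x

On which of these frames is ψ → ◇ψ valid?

none

This is the axiom for reflexivity; its first-order frame correspondent is ∀x Rxx.
(a): fails — world n does not see itself.
(b): fails — world u does not see itself.
(c): fails — world 0 does not see itself.
(d): fails — world o does not see itself.
(e): fails — world u does not see itself.
Valid on no frame.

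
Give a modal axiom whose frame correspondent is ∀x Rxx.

□ψ → ψ

This is reflexivity; the standard corresponding axiom is T: □ψ → ψ.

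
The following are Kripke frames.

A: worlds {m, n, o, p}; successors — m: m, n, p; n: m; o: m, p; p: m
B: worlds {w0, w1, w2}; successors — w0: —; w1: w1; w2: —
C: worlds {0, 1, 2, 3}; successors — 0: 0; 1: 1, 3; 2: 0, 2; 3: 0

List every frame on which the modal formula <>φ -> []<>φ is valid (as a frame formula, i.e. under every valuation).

Frame correspondent (Sahlqvist): forall x forall y forall z (Rxy & Rxz -> Ryz) — i.e. the Euclidean property.
A: fails — Rmn and Rmn but not Rnn.
B: ✓.
C: fails — R13 and R11 but not R31.
Valid on: B.

B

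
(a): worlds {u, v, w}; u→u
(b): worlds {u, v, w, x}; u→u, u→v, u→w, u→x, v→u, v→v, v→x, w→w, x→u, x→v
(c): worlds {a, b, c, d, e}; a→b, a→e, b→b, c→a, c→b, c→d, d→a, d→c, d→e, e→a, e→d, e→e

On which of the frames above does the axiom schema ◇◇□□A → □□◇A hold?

(a)

The schema corresponds to a generalized confluence (Geach) condition: ∀x ∀y ∀z ((xR²y ∧ xR²z) → ∃w (yR²w ∧ zRw)).
(a): satisfies the condition.
(b): fails — uR²w, uR²v but no t with wR²t and vRt.
(c): fails — aR²b, aR²d but no w with bR²w and dRw.
Valid on: (a).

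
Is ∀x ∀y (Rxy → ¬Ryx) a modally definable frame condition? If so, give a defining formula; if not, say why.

If a class were modally definable it would be closed under surjective bounded morphisms (Goldblatt–Thomason).
The 4-cycle (worlds w0,w1,w2,w3 with w0→w1→w2→w3→w0) is asymmetric. Mapping every world to a single reflexive point • is a surjective bounded morphism, and the reflexive point is not asymmetric (R•• but asymmetry requires ¬R••).
So the class is not modally definable.

No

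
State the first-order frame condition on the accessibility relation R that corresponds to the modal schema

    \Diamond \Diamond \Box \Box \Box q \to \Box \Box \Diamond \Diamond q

\forall x \forall y \forall z ((x R^2 y \wedge x R^2 z) \to \exists w (y R^3 w \wedge z R^2 w))

This is a Sahlqvist (Geach-type) schema ◇^2□^3q → □^2◇^2q.
Minimal-valuation argument: fix x; take any y with xR^2y and any z with xR^2z. Set V(q) to the set of worlds R-reachable from y in exactly 3 steps. Then □^3q holds at y, so the antecedent holds at x; validity forces ◇^2q at z, giving a w with zR^2w and yR^3w.
First-order correspondent: \forall x \forall y \forall z ((x R^2 y \wedge x R^2 z) \to \exists w (y R^3 w \wedge z R^2 w)).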